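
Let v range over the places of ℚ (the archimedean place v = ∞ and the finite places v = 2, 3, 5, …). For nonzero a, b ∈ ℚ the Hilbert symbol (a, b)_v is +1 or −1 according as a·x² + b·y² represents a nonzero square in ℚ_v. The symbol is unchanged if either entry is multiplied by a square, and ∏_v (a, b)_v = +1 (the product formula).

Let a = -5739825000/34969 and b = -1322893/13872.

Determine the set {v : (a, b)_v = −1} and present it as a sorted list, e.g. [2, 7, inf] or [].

(a, b) ≡ (-2730, -39) mod (ℚ^×)²; places V = {2, 3, 5, 7, 11, 13, 17, 29, ∞}.
(a,b)_3: α=1, u≡2; β=-1, v≡2 (mod 3); (2|3)=-1, (2|3)=-1; sign (−1)^1·-1^-1·-1^1 = -1.
(a,b)_5: α=5, u≡4; β=0, v≡1 (mod 5); (4|5)=+1, (1|5)=+1; sign (−1)^0·+1^0·+1^5 = +1.
(a,b)_29: α=2, u≡28; β=2, v≡8 (mod 29); (28|29)=+1, (8|29)=-1; sign (−1)^0·+1^2·-1^2 = +1.
(a,b)_7: α=1, u≡4; β=0, v≡6 (mod 7); (4|7)=+1, (6|7)=-1; sign (−1)^0·+1^0·-1^1 = -1.
(a,b)_17: α=-2, u≡11; β=-2, v≡7 (mod 17); (11|17)=-1, (7|17)=-1; sign (−1)^0·-1^-2·-1^-2 = +1.
(a,b)_2: α=3, β=-4; u≡3, v≡1 (mod 8); ε(u)ε(v)=1·0, αω(v)=3·0, βω(u)=-4·1; sum ≡ 0  ⇒  +1.
(a,b)_11: α=-2, u≡1; β=2, v≡1 (mod 11); (1|11)=+1, (1|11)=+1; sign (−1)^0·+1^2·+1^-2 = +1.
(a,b)_∞: sgn(-2730)=−, sgn(-39)=−, so -1.
(a,b)_13: α=1, u≡7; β=1, v≡3 (mod 13); (7|13)=-1, (3|13)=+1; sign (−1)^0·-1^1·+1^1 = -1.
Ram(-2730, -39) = {3, 7, 13, ∞}; no ℚ_3-point on the conic.

[3, 7, 13, inf]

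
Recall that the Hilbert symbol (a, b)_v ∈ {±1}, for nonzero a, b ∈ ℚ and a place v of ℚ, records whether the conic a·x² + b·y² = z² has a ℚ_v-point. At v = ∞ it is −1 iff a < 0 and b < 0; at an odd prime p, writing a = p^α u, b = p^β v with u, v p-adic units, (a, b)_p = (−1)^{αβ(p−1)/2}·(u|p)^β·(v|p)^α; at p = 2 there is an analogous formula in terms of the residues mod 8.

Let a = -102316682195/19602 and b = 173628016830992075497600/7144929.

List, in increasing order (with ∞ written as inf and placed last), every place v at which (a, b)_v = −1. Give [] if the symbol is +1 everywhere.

[2, 29, 37, 47]

(a, b) ≡ (-504310, 2146) mod (ℚ^×)²; places V = {2, 3, 5, 7, 11, 13, 29, 37, 47, ∞}.
(a,b)_3: α=-4, u≡2; β=-10, v≡1 (mod 3); (2|3)=-1, (1|3)=+1; sign (−1)^0·-1^-10·+1^-4 = +1.
(a,b)_2: α=-1, β=7; u≡5, v≡1 (mod 8); ε(u)ε(v)=0·0, αω(v)=-1·0, βω(u)=7·1; sum ≡ 1  ⇒  -1.
(a,b)_∞: sgn(-504310)=−, sgn(2146)=+, so +1.
(a,b)_7: α=4, u≡3; β=6, v≡4 (mod 7); (3|7)=-1, (4|7)=+1; sign (−1)^0·-1^6·+1^4 = +1.
(a,b)_37: α=1, u≡19; β=3, v≡21 (mod 37); (19|37)=-1, (21|37)=+1; sign (−1)^0·-1^3·+1^1 = -1.
(a,b)_11: α=-2, u≡8; β=-2, v≡4 (mod 11); (8|11)=-1, (4|11)=+1; sign (−1)^0·-1^-2·+1^-2 = +1.
(a,b)_29: α=1, u≡12; β=3, v≡6 (mod 29); (12|29)=-1, (6|29)=+1; sign (−1)^0·-1^3·+1^1 = -1.
(a,b)_13: α=2, u≡12; β=2, v≡3 (mod 13); (12|13)=+1, (3|13)=+1; sign (−1)^0·+1^2·+1^2 = +1.
(a,b)_47: α=1, u≡5; β=2, v≡20 (mod 47); (5|47)=-1, (20|47)=-1; sign (−1)^0·-1^2·-1^1 = -1.
(a,b)_5: α=1, u≡3; β=2, v≡1 (mod 5); (3|5)=-1, (1|5)=+1; sign (−1)^0·-1^2·+1^1 = +1.
Ram(-504310, 2146) = {2, 29, 37, 47}; no ℚ_2-point on the conic.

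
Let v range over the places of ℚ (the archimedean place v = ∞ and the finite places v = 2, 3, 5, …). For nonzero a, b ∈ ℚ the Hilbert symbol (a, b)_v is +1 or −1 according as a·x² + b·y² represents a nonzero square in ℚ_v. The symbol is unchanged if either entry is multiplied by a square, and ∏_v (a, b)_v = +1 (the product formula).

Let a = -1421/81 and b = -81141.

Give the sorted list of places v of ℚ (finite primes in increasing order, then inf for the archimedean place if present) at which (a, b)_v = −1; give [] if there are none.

Mod squares: a ≡ -29, b ≡ -81141. Check v ∈ {∞, 2, 3, 7, 17, 29, 37, 43}.
v=43: a=43^0·(≡9), b=43^1·(≡5) mod 43; (9|43)=+1, (5|43)=-1; (−1)^{0·1·21}·(+1)^1·(-1)^0 = +1.
v=∞: -29 < 0 and -81141 < 0  ⇒  (a,b)_∞ = -1.
v=7: a=7^2·(≡5), b=7^0·(≡3) mod 7; (5|7)=-1, (3|7)=-1; (−1)^{2·0·3}·(-1)^0·(-1)^2 = +1.
v=17: a=17^0·(≡11), b=17^1·(≡4) mod 17; (11|17)=-1, (4|17)=+1; (−1)^{0·1·8}·(-1)^1·(+1)^0 = -1.
v=3: a=3^-4·(≡1), b=3^1·(≡1) mod 3; (1|3)=+1, (1|3)=+1; (−1)^{-4·1·1}·(+1)^1·(+1)^-4 = +1.
v=29: a=29^1·(≡13), b=29^0·(≡1) mod 29; (13|29)=+1, (1|29)=+1; (−1)^{1·0·14}·(+1)^0·(+1)^1 = +1.
v=37: a=37^0·(≡19), b=37^1·(≡27) mod 37; (19|37)=-1, (27|37)=+1; (−1)^{0·1·18}·(-1)^1·(+1)^0 = -1.
v=2: v_2(a)=0, v_2(b)=0; units ≡ 3, 3 (mod 8); ε·ε+αω+βω = 1·1+0·1+0·1 ≡ 1  ⇒  (a,b)_2 = -1.
Ram(-29, -81141) = {2, 17, 37, ∞}; no ℚ_2-point on the conic.

[2, 17, 37, inf]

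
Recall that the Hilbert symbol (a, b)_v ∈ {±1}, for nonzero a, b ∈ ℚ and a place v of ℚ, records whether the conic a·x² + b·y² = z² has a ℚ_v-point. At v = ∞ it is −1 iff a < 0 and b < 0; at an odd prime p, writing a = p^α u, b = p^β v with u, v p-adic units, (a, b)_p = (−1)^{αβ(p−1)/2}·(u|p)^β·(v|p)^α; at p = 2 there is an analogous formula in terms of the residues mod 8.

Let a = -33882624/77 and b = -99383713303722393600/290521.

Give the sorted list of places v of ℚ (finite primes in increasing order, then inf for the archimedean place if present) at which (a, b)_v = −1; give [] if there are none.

[2, inf]

Mod squares: a ≡ -125818, b ≡ -19. Check v ∈ {∞, 2, 3, 5, 7, 11, 19, 43}.
v=11: a=11^-1·(≡7), b=11^-2·(≡4) mod 11; (7|11)=-1, (4|11)=+1; (−1)^{-1·-2·5}·(-1)^-2·(+1)^-1 = +1.
v=5: a=5^0·(≡3), b=5^2·(≡1) mod 5; (3|5)=-1, (1|5)=+1; (−1)^{0·2·2}·(-1)^2·(+1)^0 = +1.
v=2: v_2(a)=9, v_2(b)=16; units ≡ 3, 5 (mod 8); ε·ε+αω+βω = 1·0+9·1+16·1 ≡ 1  ⇒  (a,b)_2 = -1.
v=3: a=3^4·(≡2), b=3^14·(≡2) mod 3; (2|3)=-1, (2|3)=-1; (−1)^{4·14·1}·(-1)^14·(-1)^4 = +1.
v=43: a=43^1·(≡4), b=43^2·(≡17) mod 43; (4|43)=+1, (17|43)=+1; (−1)^{1·2·21}·(+1)^2·(+1)^1 = +1.
v=∞: -125818 < 0 and -19 < 0  ⇒  (a,b)_∞ = -1.
v=19: a=19^1·(≡6), b=19^3·(≡14) mod 19; (6|19)=+1, (14|19)=-1; (−1)^{1·3·9}·(+1)^3·(-1)^1 = +1.
v=7: a=7^-1·(≡2), b=7^-4·(≡1) mod 7; (2|7)=+1, (1|7)=+1; (−1)^{-1·-4·3}·(+1)^-4·(+1)^-1 = +1.
Ram(-125818, -19) = {2, ∞}; no ℚ_2-point on the conic.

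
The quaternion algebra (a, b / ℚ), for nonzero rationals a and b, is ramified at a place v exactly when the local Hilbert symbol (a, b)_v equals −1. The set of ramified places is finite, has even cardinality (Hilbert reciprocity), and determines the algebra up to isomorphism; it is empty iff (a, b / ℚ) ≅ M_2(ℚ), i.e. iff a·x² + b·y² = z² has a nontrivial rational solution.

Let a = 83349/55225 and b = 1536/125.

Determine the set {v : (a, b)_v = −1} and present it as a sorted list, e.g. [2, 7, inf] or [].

Mod squares: a ≡ 21, b ≡ 30. Check v ∈ {∞, 2, 3, 5, 7, 47}.
v=7: a=7^3·(≡6), b=7^0·(≡4) mod 7; (6|7)=-1, (4|7)=+1; (−1)^{3·0·3}·(-1)^0·(+1)^3 = +1.
v=3: a=3^5·(≡1), b=3^1·(≡1) mod 3; (1|3)=+1, (1|3)=+1; (−1)^{5·1·1}·(+1)^1·(+1)^5 = -1.
v=∞: 21 > 0 and 30 > 0  ⇒  (a,b)_∞ = +1.
v=5: a=5^-2·(≡1), b=5^-3·(≡1) mod 5; (1|5)=+1, (1|5)=+1; (−1)^{-2·-3·2}·(+1)^-3·(+1)^-2 = +1.
v=2: v_2(a)=0, v_2(b)=9; units ≡ 5, 7 (mod 8); ε·ε+αω+βω = 0·1+0·0+9·1 ≡ 1  ⇒  (a,b)_2 = -1.
v=47: a=47^-2·(≡12), b=47^0·(≡45) mod 47; (12|47)=+1, (45|47)=-1; (−1)^{-2·0·23}·(+1)^0·(-1)^-2 = +1.
(21, 30 / ℚ) ramifies at {2, 3}: a division algebra.

[2, 3]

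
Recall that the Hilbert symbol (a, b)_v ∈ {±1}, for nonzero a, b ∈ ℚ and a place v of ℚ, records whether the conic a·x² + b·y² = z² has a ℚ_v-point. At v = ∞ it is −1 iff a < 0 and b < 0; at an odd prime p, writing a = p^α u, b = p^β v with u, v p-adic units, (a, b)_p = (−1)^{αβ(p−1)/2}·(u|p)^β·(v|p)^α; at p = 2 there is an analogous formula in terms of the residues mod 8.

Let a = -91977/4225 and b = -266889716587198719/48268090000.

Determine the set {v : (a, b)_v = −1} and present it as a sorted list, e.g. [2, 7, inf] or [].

[3, 7, 31, inf]

(a, b) ≡ (-91977, -643839) mod (ℚ^×)²; places V = {2, 3, 5, 7, 13, 23, 31, 43, ∞}.
(a,b)_23: α=1, u≡16; β=3, v≡11 (mod 23); (16|23)=+1, (11|23)=-1; sign (−1)^1·+1^3·-1^1 = +1.
(a,b)_∞: sgn(-91977)=−, sgn(-643839)=−, so -1.
(a,b)_3: α=1, u≡1; β=3, v≡1 (mod 3); (1|3)=+1, (1|3)=+1; sign (−1)^1·+1^3·+1^1 = -1.
(a,b)_43: α=1, u≡1; β=3, v≡28 (mod 43); (1|43)=+1, (28|43)=-1; sign (−1)^1·+1^3·-1^1 = +1.
(a,b)_2: α=0, β=-4; u≡7, v≡1 (mod 8); ε(u)ε(v)=1·0, αω(v)=0·0, βω(u)=-4·0; sum ≡ 0  ⇒  +1.
(a,b)_31: α=1, u≡1; β=3, v≡7 (mod 31); (1|31)=+1, (7|31)=+1; sign (−1)^1·+1^3·+1^1 = -1.
(a,b)_13: α=-2, u≡2; β=-6, v≡4 (mod 13); (2|13)=-1, (4|13)=+1; sign (−1)^0·-1^-6·+1^-2 = +1.
(a,b)_7: α=0, u≡6; β=3, v≡5 (mod 7); (6|7)=-1, (5|7)=-1; sign (−1)^0·-1^3·-1^0 = -1.
(a,b)_5: α=-2, u≡2; β=-4, v≡4 (mod 5); (2|5)=-1, (4|5)=+1; sign (−1)^0·-1^-4·+1^-2 = +1.
|Ram(-91977, -643839)| = 4, even; anisotropic at {3, 7, 31, ∞}.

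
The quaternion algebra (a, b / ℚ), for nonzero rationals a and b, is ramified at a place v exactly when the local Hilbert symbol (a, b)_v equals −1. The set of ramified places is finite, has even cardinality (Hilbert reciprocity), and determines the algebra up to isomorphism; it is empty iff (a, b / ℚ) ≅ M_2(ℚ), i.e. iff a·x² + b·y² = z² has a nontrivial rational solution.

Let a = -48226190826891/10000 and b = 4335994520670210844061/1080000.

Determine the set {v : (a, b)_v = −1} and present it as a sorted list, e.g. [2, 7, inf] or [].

Mod squares: a ≡ -6699, b ≡ 1054527. Check v ∈ {∞, 2, 3, 5, 7, 11, 17, 23, 29, 31}.
v=5: a=5^-4·(≡4), b=5^-4·(≡2) mod 5; (4|5)=+1, (2|5)=-1; (−1)^{-4·-4·2}·(+1)^-4·(-1)^-4 = +1.
v=7: a=7^3·(≡1), b=7^4·(≡5) mod 7; (1|7)=+1, (5|7)=-1; (−1)^{3·4·3}·(+1)^4·(-1)^3 = -1.
v=2: v_2(a)=-4, v_2(b)=-6; units ≡ 5, 7 (mod 8); ε·ε+αω+βω = 0·1+-4·0+-6·1 ≡ 0  ⇒  (a,b)_2 = +1.
v=17: a=17^2·(≡9), b=17^5·(≡13) mod 17; (9|17)=+1, (13|17)=+1; (−1)^{2·5·8}·(+1)^5·(+1)^2 = +1.
v=29: a=29^1·(≡25), b=29^1·(≡21) mod 29; (25|29)=+1, (21|29)=-1; (−1)^{1·1·14}·(+1)^1·(-1)^1 = -1.
v=23: a=23^2·(≡19), b=23^3·(≡21) mod 23; (19|23)=-1, (21|23)=-1; (−1)^{2·3·11}·(-1)^3·(-1)^2 = -1.
v=∞: -6699 < 0 and 1054527 > 0  ⇒  (a,b)_∞ = +1.
v=11: a=11^1·(≡2), b=11^2·(≡4) mod 11; (2|11)=-1, (4|11)=+1; (−1)^{1·2·5}·(-1)^2·(+1)^1 = +1.
v=3: a=3^1·(≡2), b=3^-3·(≡2) mod 3; (2|3)=-1, (2|3)=-1; (−1)^{1·-3·1}·(-1)^-3·(-1)^1 = -1.
v=31: a=31^2·(≡2), b=31^3·(≡18) mod 31; (2|31)=+1, (18|31)=+1; (−1)^{2·3·15}·(+1)^3·(+1)^2 = +1.
(-6699, 1054527 / ℚ) ramifies at {3, 7, 23, 29}: a division algebra.

[3, 7, 23, 29]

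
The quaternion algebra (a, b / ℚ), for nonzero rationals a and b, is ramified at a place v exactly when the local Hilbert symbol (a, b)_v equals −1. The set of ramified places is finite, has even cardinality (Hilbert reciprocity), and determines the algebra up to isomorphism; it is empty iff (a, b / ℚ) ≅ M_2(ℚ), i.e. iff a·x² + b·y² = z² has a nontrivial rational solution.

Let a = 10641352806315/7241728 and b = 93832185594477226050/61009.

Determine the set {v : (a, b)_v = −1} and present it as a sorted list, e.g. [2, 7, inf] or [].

(a, b) ≡ (15470, 2) mod (ℚ^×)²; places V = {2, 3, 5, 7, 11, 13, 17, 19, 31, ∞}.
(a,b)_3: α=2, u≡2; β=4, v≡2 (mod 3); (2|3)=-1, (2|3)=-1; sign (−1)^0·-1^4·-1^2 = +1.
(a,b)_11: α=4, u≡4; β=6, v≡6 (mod 11); (4|11)=+1, (6|11)=-1; sign (−1)^0·+1^6·-1^4 = +1.
(a,b)_7: α=5, u≡6; β=2, v≡1 (mod 7); (6|7)=-1, (1|7)=+1; sign (−1)^0·-1^2·+1^5 = +1.
(a,b)_2: α=-15, β=1; u≡7, v≡1 (mod 8); ε(u)ε(v)=1·0, αω(v)=-15·0, βω(u)=1·0; sum ≡ 0  ⇒  +1.
(a,b)_17: α=-1, u≡15; β=2, v≡4 (mod 17); (15|17)=+1, (4|17)=+1; sign (−1)^0·+1^2·+1^-1 = +1.
(a,b)_31: α=2, u≡18; β=4, v≡16 (mod 31); (18|31)=+1, (16|31)=+1; sign (−1)^0·+1^4·+1^2 = +1.
(a,b)_5: α=1, u≡1; β=2, v≡3 (mod 5); (1|5)=+1, (3|5)=-1; sign (−1)^0·+1^2·-1^1 = -1.
(a,b)_∞: sgn(15470)=+, sgn(2)=+, so +1.
(a,b)_13: α=-1, u≡6; β=-2, v≡5 (mod 13); (6|13)=-1, (5|13)=-1; sign (−1)^0·-1^-2·-1^-1 = -1.
(a,b)_19: α=0, u≡11; β=-2, v≡13 (mod 19); (11|19)=+1, (13|19)=-1; sign (−1)^0·+1^-2·-1^0 = +1.
|Ram(15470, 2)| = 2, even; anisotropic at {5, 13}.

[5, 13]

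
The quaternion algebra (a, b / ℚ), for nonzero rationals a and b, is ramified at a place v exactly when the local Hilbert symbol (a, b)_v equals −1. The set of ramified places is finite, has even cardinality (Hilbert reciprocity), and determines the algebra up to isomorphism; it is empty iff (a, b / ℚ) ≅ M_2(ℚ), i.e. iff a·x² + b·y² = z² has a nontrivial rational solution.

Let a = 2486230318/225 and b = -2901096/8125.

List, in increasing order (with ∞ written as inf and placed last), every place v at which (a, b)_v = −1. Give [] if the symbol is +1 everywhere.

(a, b) ≡ (121582, -962) mod (ℚ^×)²; places V = {2, 3, 5, 11, 13, 31, 37, 53, ∞}.
(a,b)_∞: sgn(121582)=+, sgn(-962)=−, so +1.
(a,b)_2: α=1, β=3; u≡7, v≡7 (mod 8); ε(u)ε(v)=1·1, αω(v)=1·0, βω(u)=3·0; sum ≡ 1  ⇒  -1.
(a,b)_3: α=-2, u≡1; β=4, v≡1 (mod 3); (1|3)=+1, (1|3)=+1; sign (−1)^0·+1^4·+1^-2 = +1.
(a,b)_13: α=2, u≡6; β=-1, v≡10 (mod 13); (6|13)=-1, (10|13)=+1; sign (−1)^0·-1^-1·+1^2 = -1.
(a,b)_53: α=1, u≡10; β=0, v≡21 (mod 53); (10|53)=+1, (21|53)=-1; sign (−1)^0·+1^0·-1^1 = -1.
(a,b)_31: α=1, u≡9; β=0, v≡13 (mod 31); (9|31)=+1, (13|31)=-1; sign (−1)^0·+1^0·-1^1 = -1.
(a,b)_5: α=-2, u≡2; β=-4, v≡3 (mod 5); (2|5)=-1, (3|5)=-1; sign (−1)^0·-1^-4·-1^-2 = +1.
(a,b)_37: α=1, u≡28; β=1, v≡25 (mod 37); (28|37)=+1, (25|37)=+1; sign (−1)^0·+1^1·+1^1 = +1.
(a,b)_11: α=2, u≡8; β=2, v≡10 (mod 11); (8|11)=-1, (10|11)=-1; sign (−1)^0·-1^2·-1^2 = +1.
|Ram(121582, -962)| = 4, even; anisotropic at {2, 13, 31, 53}.

[2, 13, 31, 53]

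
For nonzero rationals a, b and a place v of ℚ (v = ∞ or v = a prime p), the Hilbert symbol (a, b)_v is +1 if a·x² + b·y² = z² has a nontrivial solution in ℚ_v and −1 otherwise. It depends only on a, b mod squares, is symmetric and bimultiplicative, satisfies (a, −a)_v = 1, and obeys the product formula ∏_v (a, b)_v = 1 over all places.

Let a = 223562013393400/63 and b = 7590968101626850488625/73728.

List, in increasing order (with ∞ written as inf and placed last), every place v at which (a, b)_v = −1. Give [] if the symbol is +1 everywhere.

(a, b) ≡ (465682, 62201810) mod (ℚ^×)²; places V = {2, 3, 5, 7, 11, 17, 29, 31, 37, ∞}.
(a,b)_37: α=1, u≡23; β=1, v≡6 (mod 37); (23|37)=-1, (6|37)=-1; sign (−1)^0·-1^1·-1^1 = +1.
(a,b)_7: α=-1, u≡5; β=4, v≡6 (mod 7); (5|7)=-1, (6|7)=-1; sign (−1)^0·-1^4·-1^-1 = -1.
(a,b)_17: α=2, u≡2; β=3, v≡6 (mod 17); (2|17)=+1, (6|17)=-1; sign (−1)^0·+1^3·-1^2 = +1.
(a,b)_31: α=3, u≡18; β=3, v≡7 (mod 31); (18|31)=+1, (7|31)=+1; sign (−1)^1·+1^3·+1^3 = -1.
(a,b)_29: α=1, u≡18; β=1, v≡3 (mod 29); (18|29)=-1, (3|29)=-1; sign (−1)^0·-1^1·-1^1 = +1.
(a,b)_2: α=3, β=-13; u≡1, v≡1 (mod 8); ε(u)ε(v)=0·0, αω(v)=3·0, βω(u)=-13·0; sum ≡ 0  ⇒  +1.
(a,b)_5: α=2, u≡2; β=3, v≡3 (mod 5); (2|5)=-1, (3|5)=-1; sign (−1)^0·-1^3·-1^2 = -1.
(a,b)_11: α=2, u≡8; β=5, v≡10 (mod 11); (8|11)=-1, (10|11)=-1; sign (−1)^0·-1^5·-1^2 = -1.
(a,b)_3: α=-2, u≡1; β=-2, v≡2 (mod 3); (1|3)=+1, (2|3)=-1; sign (−1)^0·+1^-2·-1^-2 = +1.
(a,b)_∞: sgn(465682)=+, sgn(62201810)=+, so +1.
(465682, 62201810 / ℚ) ramifies at {5, 7, 11, 31}: a division algebra.

[5, 7, 11, 31]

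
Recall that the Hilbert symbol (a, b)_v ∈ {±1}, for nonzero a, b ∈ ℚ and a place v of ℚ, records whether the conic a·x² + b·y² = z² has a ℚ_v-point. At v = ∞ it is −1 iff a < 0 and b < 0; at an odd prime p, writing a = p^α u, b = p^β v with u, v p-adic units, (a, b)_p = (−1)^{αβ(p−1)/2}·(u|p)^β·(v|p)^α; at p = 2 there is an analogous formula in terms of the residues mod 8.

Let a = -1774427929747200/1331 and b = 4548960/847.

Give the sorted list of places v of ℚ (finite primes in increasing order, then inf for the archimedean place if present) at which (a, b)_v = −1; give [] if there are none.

[2, 5, 7, 11]

Mod squares: a ≡ -77, b ≡ 2730. Check v ∈ {∞, 2, 3, 5, 7, 11, 13}.
v=7: a=7^3·(≡3), b=7^-1·(≡5) mod 7; (3|7)=-1, (5|7)=-1; (−1)^{3·-1·3}·(-1)^-1·(-1)^3 = -1.
v=3: a=3^14·(≡1), b=3^7·(≡1) mod 3; (1|3)=+1, (1|3)=+1; (−1)^{14·7·1}·(+1)^7·(+1)^14 = +1.
v=11: a=11^-3·(≡9), b=11^-2·(≡6) mod 11; (9|11)=+1, (6|11)=-1; (−1)^{-3·-2·5}·(+1)^-2·(-1)^-3 = -1.
v=5: a=5^2·(≡2), b=5^1·(≡1) mod 5; (2|5)=-1, (1|5)=+1; (−1)^{2·1·2}·(-1)^1·(+1)^2 = -1.
v=13: a=13^2·(≡3), b=13^1·(≡6) mod 13; (3|13)=+1, (6|13)=-1; (−1)^{2·1·6}·(+1)^1·(-1)^2 = +1.
v=∞: -77 < 0 and 2730 > 0  ⇒  (a,b)_∞ = +1.
v=2: v_2(a)=8, v_2(b)=5; units ≡ 3, 5 (mod 8); ε·ε+αω+βω = 1·0+8·1+5·1 ≡ 1  ⇒  (a,b)_2 = -1.
Ram(-77, 2730) = {2, 5, 7, 11}; no ℚ_2-point on the conic.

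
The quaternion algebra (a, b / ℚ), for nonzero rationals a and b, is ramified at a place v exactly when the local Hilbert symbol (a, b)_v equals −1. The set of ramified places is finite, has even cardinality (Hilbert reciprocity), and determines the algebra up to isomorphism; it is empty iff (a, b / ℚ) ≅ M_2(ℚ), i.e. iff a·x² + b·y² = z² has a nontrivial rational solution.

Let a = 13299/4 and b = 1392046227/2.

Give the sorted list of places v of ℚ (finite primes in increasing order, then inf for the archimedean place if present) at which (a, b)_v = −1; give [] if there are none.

Mod squares: a ≡ 13299, b ≡ 309343606. Check v ∈ {∞, 2, 3, 11, 13, 23, 31, 37, 41}.
v=3: a=3^1·(≡2), b=3^2·(≡1) mod 3; (2|3)=-1, (1|3)=+1; (−1)^{1·2·1}·(-1)^2·(+1)^1 = +1.
v=13: a=13^1·(≡12), b=13^1·(≡6) mod 13; (12|13)=+1, (6|13)=-1; (−1)^{1·1·6}·(+1)^1·(-1)^1 = -1.
v=37: a=37^0·(≡4), b=37^1·(≡25) mod 37; (4|37)=+1, (25|37)=+1; (−1)^{0·1·18}·(+1)^1·(+1)^0 = +1.
v=41: a=41^0·(≡14), b=41^1·(≡21) mod 41; (14|41)=-1, (21|41)=+1; (−1)^{0·1·20}·(-1)^1·(+1)^0 = -1.
v=2: v_2(a)=-2, v_2(b)=-1; units ≡ 3, 3 (mod 8); ε·ε+αω+βω = 1·1+-2·1+-1·1 ≡ 0  ⇒  (a,b)_2 = +1.
v=∞: 13299 > 0 and 309343606 > 0  ⇒  (a,b)_∞ = +1.
v=23: a=23^0·(≡7), b=23^1·(≡4) mod 23; (7|23)=-1, (4|23)=+1; (−1)^{0·1·11}·(-1)^1·(+1)^0 = -1.
v=11: a=11^1·(≡8), b=11^1·(≡7) mod 11; (8|11)=-1, (7|11)=-1; (−1)^{1·1·5}·(-1)^1·(-1)^1 = -1.
v=31: a=31^1·(≡22), b=31^1·(≡4) mod 31; (22|31)=-1, (4|31)=+1; (−1)^{1·1·15}·(-1)^1·(+1)^1 = +1.
(13299, 309343606 / ℚ) ramifies at {11, 13, 23, 41}: a division algebra.

[11, 13, 23, 41]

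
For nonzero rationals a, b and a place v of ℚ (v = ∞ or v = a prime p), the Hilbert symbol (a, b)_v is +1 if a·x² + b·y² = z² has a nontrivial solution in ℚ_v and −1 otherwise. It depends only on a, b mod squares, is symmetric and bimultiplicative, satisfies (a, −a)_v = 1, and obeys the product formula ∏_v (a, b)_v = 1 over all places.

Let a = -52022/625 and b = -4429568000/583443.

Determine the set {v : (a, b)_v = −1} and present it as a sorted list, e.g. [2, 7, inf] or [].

[2, 5, 11, inf]

Mod squares: a ≡ -38, b ≡ -4290. Check v ∈ {∞, 2, 3, 5, 7, 11, 13, 19, 37}.
v=19: a=19^1·(≡1), b=19^0·(≡4) mod 19; (1|19)=+1, (4|19)=+1; (−1)^{1·0·9}·(+1)^0·(+1)^1 = +1.
v=13: a=13^0·(≡4), b=13^1·(≡2) mod 13; (4|13)=+1, (2|13)=-1; (−1)^{0·1·6}·(+1)^1·(-1)^0 = +1.
v=∞: -38 < 0 and -4290 < 0  ⇒  (a,b)_∞ = -1.
v=2: v_2(a)=1, v_2(b)=11; units ≡ 5, 7 (mod 8); ε·ε+αω+βω = 0·1+1·0+11·1 ≡ 1  ⇒  (a,b)_2 = -1.
v=3: a=3^0·(≡1), b=3^-5·(≡1) mod 3; (1|3)=+1, (1|3)=+1; (−1)^{0·-5·1}·(+1)^-5·(+1)^0 = +1.
v=11: a=11^0·(≡7), b=11^3·(≡2) mod 11; (7|11)=-1, (2|11)=-1; (−1)^{0·3·5}·(-1)^3·(-1)^0 = -1.
v=5: a=5^-4·(≡3), b=5^3·(≡2) mod 5; (3|5)=-1, (2|5)=-1; (−1)^{-4·3·2}·(-1)^3·(-1)^-4 = -1.
v=7: a=7^0·(≡1), b=7^-4·(≡2) mod 7; (1|7)=+1, (2|7)=+1; (−1)^{0·-4·3}·(+1)^-4·(+1)^0 = +1.
v=37: a=37^2·(≡28), b=37^0·(≡15) mod 37; (28|37)=+1, (15|37)=-1; (−1)^{2·0·18}·(+1)^0·(-1)^2 = +1.
|Ram(-38, -4290)| = 4, even; anisotropic at {2, 5, 11, ∞}.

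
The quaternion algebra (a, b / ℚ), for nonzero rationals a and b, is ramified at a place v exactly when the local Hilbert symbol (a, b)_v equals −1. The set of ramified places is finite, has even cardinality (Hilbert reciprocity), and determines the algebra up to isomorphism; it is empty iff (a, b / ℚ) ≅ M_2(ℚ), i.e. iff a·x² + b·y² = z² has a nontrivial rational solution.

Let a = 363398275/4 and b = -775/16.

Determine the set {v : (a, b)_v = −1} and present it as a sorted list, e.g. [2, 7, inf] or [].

[23, 29, 31, 37]

Mod squares: a ≡ 14535931, b ≡ -31. Check v ∈ {∞, 2, 5, 19, 23, 29, 31, 37}.
v=2: v_2(a)=-2, v_2(b)=-4; units ≡ 3, 1 (mod 8); ε·ε+αω+βω = 1·0+-2·0+-4·1 ≡ 0  ⇒  (a,b)_2 = +1.
v=∞: 14535931 > 0 and -31 < 0  ⇒  (a,b)_∞ = +1.
v=37: a=37^1·(≡9), b=37^0·(≡14) mod 37; (9|37)=+1, (14|37)=-1; (−1)^{1·0·18}·(+1)^0·(-1)^1 = -1.
v=19: a=19^1·(≡2), b=19^0·(≡5) mod 19; (2|19)=-1, (5|19)=+1; (−1)^{1·0·9}·(-1)^0·(+1)^1 = +1.
v=5: a=5^2·(≡4), b=5^2·(≡4) mod 5; (4|5)=+1, (4|5)=+1; (−1)^{2·2·2}·(+1)^2·(+1)^2 = +1.
v=23: a=23^1·(≡13), b=23^0·(≡22) mod 23; (13|23)=+1, (22|23)=-1; (−1)^{1·0·11}·(+1)^0·(-1)^1 = -1.
v=31: a=31^1·(≡23), b=31^1·(≡12) mod 31; (23|31)=-1, (12|31)=-1; (−1)^{1·1·15}·(-1)^1·(-1)^1 = -1.
v=29: a=29^1·(≡26), b=29^0·(≡15) mod 29; (26|29)=-1, (15|29)=-1; (−1)^{1·0·14}·(-1)^0·(-1)^1 = -1.
(14535931, -31 / ℚ) ramifies at {23, 29, 31, 37}: a division algebra.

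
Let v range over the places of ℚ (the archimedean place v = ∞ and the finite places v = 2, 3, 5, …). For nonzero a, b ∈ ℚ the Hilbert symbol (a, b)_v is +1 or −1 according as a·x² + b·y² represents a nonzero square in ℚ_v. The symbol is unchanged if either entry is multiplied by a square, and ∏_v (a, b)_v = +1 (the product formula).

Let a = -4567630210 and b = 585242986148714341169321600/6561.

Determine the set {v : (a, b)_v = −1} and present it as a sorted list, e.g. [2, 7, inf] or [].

Mod squares: a ≡ -37749010, b ≡ 257114. Check v ∈ {∞, 2, 3, 5, 7, 11, 13, 17, 19, 29, 31}.
v=11: a=11^2·(≡9), b=11^3·(≡6) mod 11; (9|11)=+1, (6|11)=-1; (−1)^{2·3·5}·(+1)^3·(-1)^2 = +1.
v=31: a=31^1·(≡28), b=31^3·(≡29) mod 31; (28|31)=+1, (29|31)=-1; (−1)^{1·3·15}·(+1)^3·(-1)^1 = +1.
v=3: a=3^0·(≡2), b=3^-8·(≡2) mod 3; (2|3)=-1, (2|3)=-1; (−1)^{0·-8·1}·(-1)^-8·(-1)^0 = +1.
v=29: a=29^1·(≡20), b=29^1·(≡14) mod 29; (20|29)=+1, (14|29)=-1; (−1)^{1·1·14}·(+1)^1·(-1)^1 = -1.
v=13: a=13^1·(≡4), b=13^3·(≡7) mod 13; (4|13)=+1, (7|13)=-1; (−1)^{1·3·6}·(+1)^3·(-1)^1 = -1.
v=2: v_2(a)=1, v_2(b)=7; units ≡ 7, 5 (mod 8); ε·ε+αω+βω = 1·0+1·1+7·0 ≡ 1  ⇒  (a,b)_2 = -1.
v=7: a=7^0·(≡4), b=7^4·(≡1) mod 7; (4|7)=+1, (1|7)=+1; (−1)^{0·4·3}·(+1)^4·(+1)^0 = +1.
v=5: a=5^1·(≡3), b=5^2·(≡4) mod 5; (3|5)=-1, (4|5)=+1; (−1)^{1·2·2}·(-1)^2·(+1)^1 = +1.
v=17: a=17^1·(≡3), b=17^4·(≡5) mod 17; (3|17)=-1, (5|17)=-1; (−1)^{1·4·8}·(-1)^4·(-1)^1 = -1.
v=∞: -37749010 < 0 and 257114 > 0  ⇒  (a,b)_∞ = +1.
v=19: a=19^1·(≡14), b=19^2·(≡16) mod 19; (14|19)=-1, (16|19)=+1; (−1)^{1·2·9}·(-1)^2·(+1)^1 = +1.
(-37749010, 257114 / ℚ) ramifies at {2, 13, 17, 29}: a division algebra.

[2, 13, 17, 29]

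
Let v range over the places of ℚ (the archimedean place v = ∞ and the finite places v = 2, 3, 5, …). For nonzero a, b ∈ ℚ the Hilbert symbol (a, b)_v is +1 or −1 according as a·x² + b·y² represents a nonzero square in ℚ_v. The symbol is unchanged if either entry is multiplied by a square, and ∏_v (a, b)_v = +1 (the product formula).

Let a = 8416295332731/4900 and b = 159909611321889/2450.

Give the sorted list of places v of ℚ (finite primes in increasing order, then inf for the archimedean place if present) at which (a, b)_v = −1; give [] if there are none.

[2, 11]

(a, b) ≡ (236379, 24882) mod (ℚ^×)²; places V = {2, 3, 5, 7, 11, 13, 17, 19, 29, ∞}.
(a,b)_29: α=1, u≡18; β=1, v≡17 (mod 29); (18|29)=-1, (17|29)=-1; sign (−1)^0·-1^1·-1^1 = +1.
(a,b)_19: α=1, u≡2; β=2, v≡4 (mod 19); (2|19)=-1, (4|19)=+1; sign (−1)^0·-1^2·+1^1 = +1.
(a,b)_2: α=-2, β=-1; u≡3, v≡1 (mod 8); ε(u)ε(v)=1·0, αω(v)=-2·0, βω(u)=-1·1; sum ≡ 1  ⇒  -1.
(a,b)_13: α=3, u≡12; β=3, v≡1 (mod 13); (12|13)=+1, (1|13)=+1; sign (−1)^0·+1^3·+1^3 = +1.
(a,b)_5: α=-2, u≡1; β=-2, v≡3 (mod 5); (1|5)=+1, (3|5)=-1; sign (−1)^0·+1^-2·-1^-2 = +1.
(a,b)_11: α=1, u≡8; β=1, v≡7 (mod 11); (8|11)=-1, (7|11)=-1; sign (−1)^1·-1^1·-1^1 = -1.
(a,b)_17: α=2, u≡14; β=2, v≡5 (mod 17); (14|17)=-1, (5|17)=-1; sign (−1)^0·-1^2·-1^2 = +1.
(a,b)_3: α=7, u≡1; β=7, v≡2 (mod 3); (1|3)=+1, (2|3)=-1; sign (−1)^1·+1^7·-1^7 = +1.
(a,b)_∞: sgn(236379)=+, sgn(24882)=+, so +1.
(a,b)_7: α=-2, u≡3; β=-2, v≡2 (mod 7); (3|7)=-1, (2|7)=+1; sign (−1)^0·-1^-2·+1^-2 = +1.
Ram(236379, 24882) = {2, 11}; no ℚ_2-point on the conic.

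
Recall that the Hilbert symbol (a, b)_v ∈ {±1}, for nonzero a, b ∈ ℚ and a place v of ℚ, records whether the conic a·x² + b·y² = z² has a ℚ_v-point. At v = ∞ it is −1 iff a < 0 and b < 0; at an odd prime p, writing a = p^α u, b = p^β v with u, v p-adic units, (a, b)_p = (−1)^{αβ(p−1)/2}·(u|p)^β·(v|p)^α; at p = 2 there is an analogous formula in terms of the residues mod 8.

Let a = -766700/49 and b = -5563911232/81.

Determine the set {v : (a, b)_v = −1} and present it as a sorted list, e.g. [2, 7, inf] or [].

(a, b) ≡ (-7667, -300817) mod (ℚ^×)²; places V = {2, 3, 5, 7, 11, 17, 23, 29, 41, ∞}.
(a,b)_∞: sgn(-7667)=−, sgn(-300817)=−, so -1.
(a,b)_17: α=1, u≡8; β=2, v≡15 (mod 17); (8|17)=+1, (15|17)=+1; sign (−1)^0·+1^2·+1^1 = +1.
(a,b)_23: α=0, u≡17; β=1, v≡18 (mod 23); (17|23)=-1, (18|23)=+1; sign (−1)^0·-1^1·+1^0 = -1.
(a,b)_5: α=2, u≡3; β=0, v≡3 (mod 5); (3|5)=-1, (3|5)=-1; sign (−1)^0·-1^0·-1^2 = +1.
(a,b)_41: α=1, u≡20; β=1, v≡31 (mod 41); (20|41)=+1, (31|41)=+1; sign (−1)^0·+1^1·+1^1 = +1.
(a,b)_7: α=-2, u≡3; β=0, v≡4 (mod 7); (3|7)=-1, (4|7)=+1; sign (−1)^0·-1^0·+1^-2 = +1.
(a,b)_3: α=0, u≡1; β=-4, v≡2 (mod 3); (1|3)=+1, (2|3)=-1; sign (−1)^0·+1^-4·-1^0 = +1.
(a,b)_29: α=0, u≡3; β=1, v≡9 (mod 29); (3|29)=-1, (9|29)=+1; sign (−1)^0·-1^1·+1^0 = -1.
(a,b)_2: α=2, β=6; u≡5, v≡7 (mod 8); ε(u)ε(v)=0·1, αω(v)=2·0, βω(u)=6·1; sum ≡ 0  ⇒  +1.
(a,b)_11: α=1, u≡8; β=1, v≡7 (mod 11); (8|11)=-1, (7|11)=-1; sign (−1)^1·-1^1·-1^1 = -1.
Ram(-7667, -300817) = {11, 23, 29, ∞}; no ℚ_11-point on the conic.

[11, 23, 29, inf]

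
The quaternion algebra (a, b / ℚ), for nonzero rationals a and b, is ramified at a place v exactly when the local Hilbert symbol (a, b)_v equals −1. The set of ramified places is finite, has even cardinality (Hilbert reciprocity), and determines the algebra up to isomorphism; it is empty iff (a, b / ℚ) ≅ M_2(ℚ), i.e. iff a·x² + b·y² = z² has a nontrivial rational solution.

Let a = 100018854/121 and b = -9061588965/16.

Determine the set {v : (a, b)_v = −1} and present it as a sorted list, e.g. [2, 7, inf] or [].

[3, 29]

(a, b) ≡ (38454, -74889165) mod (ℚ^×)²; places V = {2, 3, 5, 11, 13, 17, 19, 29, 41, ∞}.
(a,b)_13: α=1, u≡5; β=1, v≡6 (mod 13); (5|13)=-1, (6|13)=-1; sign (−1)^0·-1^1·-1^1 = +1.
(a,b)_2: α=1, β=-4; u≡3, v≡3 (mod 8); ε(u)ε(v)=1·1, αω(v)=1·1, βω(u)=-4·1; sum ≡ 0  ⇒  +1.
(a,b)_17: α=3, u≡13; β=1, v≡2 (mod 17); (13|17)=+1, (2|17)=+1; sign (−1)^0·+1^1·+1^3 = +1.
(a,b)_29: α=1, u≡26; β=1, v≡4 (mod 29); (26|29)=-1, (4|29)=+1; sign (−1)^0·-1^1·+1^1 = -1.
(a,b)_5: α=0, u≡4; β=1, v≡2 (mod 5); (4|5)=+1, (2|5)=-1; sign (−1)^0·+1^1·-1^0 = +1.
(a,b)_19: α=0, u≡6; β=1, v≡3 (mod 19); (6|19)=+1, (3|19)=-1; sign (−1)^0·+1^1·-1^0 = +1.
(a,b)_3: α=3, u≡2; β=1, v≡2 (mod 3); (2|3)=-1, (2|3)=-1; sign (−1)^1·-1^1·-1^3 = -1.
(a,b)_11: α=-2, u≡1; β=2, v≡9 (mod 11); (1|11)=+1, (9|11)=+1; sign (−1)^0·+1^2·+1^-2 = +1.
(a,b)_∞: sgn(38454)=+, sgn(-74889165)=−, so +1.
(a,b)_41: α=0, u≡36; β=1, v≡7 (mod 41); (36|41)=+1, (7|41)=-1; sign (−1)^0·+1^1·-1^0 = +1.
Ram(38454, -74889165) = {3, 29}; no ℚ_3-point on the conic.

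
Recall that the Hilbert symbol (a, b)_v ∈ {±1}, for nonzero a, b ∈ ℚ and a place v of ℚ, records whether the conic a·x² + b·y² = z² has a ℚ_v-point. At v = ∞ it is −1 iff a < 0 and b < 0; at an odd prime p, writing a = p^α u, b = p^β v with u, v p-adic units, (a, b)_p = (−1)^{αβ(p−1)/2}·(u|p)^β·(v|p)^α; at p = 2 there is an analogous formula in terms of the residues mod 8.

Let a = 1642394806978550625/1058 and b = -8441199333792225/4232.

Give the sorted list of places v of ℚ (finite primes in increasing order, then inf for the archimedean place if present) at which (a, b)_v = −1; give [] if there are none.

(a, b) ≡ (6888882, -962) mod (ℚ^×)²; places V = {2, 3, 5, 7, 11, 13, 23, 31, 37, ∞}.
(a,b)_13: α=1, u≡5; β=3, v≡4 (mod 13); (5|13)=-1, (4|13)=+1; sign (−1)^0·-1^3·+1^1 = -1.
(a,b)_23: α=-2, u≡10; β=-2, v≡13 (mod 23); (10|23)=-1, (13|23)=+1; sign (−1)^0·-1^-2·+1^-2 = +1.
(a,b)_31: α=3, u≡2; β=2, v≡26 (mod 31); (2|31)=+1, (26|31)=-1; sign (−1)^0·+1^2·-1^3 = -1.
(a,b)_5: α=4, u≡2; β=2, v≡3 (mod 5); (2|5)=-1, (3|5)=-1; sign (−1)^0·-1^2·-1^4 = +1.
(a,b)_3: α=9, u≡1; β=6, v≡1 (mod 3); (1|3)=+1, (1|3)=+1; sign (−1)^0·+1^6·+1^9 = +1.
(a,b)_11: α=3, u≡10; β=2, v≡6 (mod 11); (10|11)=-1, (6|11)=-1; sign (−1)^0·-1^2·-1^3 = -1.
(a,b)_7: α=1, u≡3; β=2, v≡1 (mod 7); (3|7)=-1, (1|7)=+1; sign (−1)^0·-1^2·+1^1 = +1.
(a,b)_2: α=-1, β=-3; u≡1, v≡7 (mod 8); ε(u)ε(v)=0·1, αω(v)=-1·0, βω(u)=-3·0; sum ≡ 0  ⇒  +1.
(a,b)_37: α=1, u≡5; β=1, v≡4 (mod 37); (5|37)=-1, (4|37)=+1; sign (−1)^0·-1^1·+1^1 = -1.
(a,b)_∞: sgn(6888882)=+, sgn(-962)=−, so +1.
|Ram(6888882, -962)| = 4, even; anisotropic at {11, 13, 31, 37}.

[11, 13, 31, 37]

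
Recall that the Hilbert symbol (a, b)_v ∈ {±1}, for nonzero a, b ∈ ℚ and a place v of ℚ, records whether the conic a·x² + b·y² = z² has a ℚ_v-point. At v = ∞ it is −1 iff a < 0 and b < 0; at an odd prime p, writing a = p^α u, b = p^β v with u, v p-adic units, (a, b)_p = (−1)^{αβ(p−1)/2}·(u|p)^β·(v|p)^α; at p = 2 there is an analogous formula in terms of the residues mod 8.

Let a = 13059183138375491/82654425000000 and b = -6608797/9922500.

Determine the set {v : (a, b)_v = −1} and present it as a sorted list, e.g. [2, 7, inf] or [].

[2, 23]

(a, b) ≡ (5083, -13) mod (ℚ^×)²; places V = {2, 3, 5, 7, 13, 17, 23, 31, ∞}.
(a,b)_5: α=-8, u≡2; β=-4, v≡3 (mod 5); (2|5)=-1, (3|5)=-1; sign (−1)^0·-1^-4·-1^-8 = +1.
(a,b)_2: α=-6, β=-2; u≡3, v≡3 (mod 8); ε(u)ε(v)=1·1, αω(v)=-6·1, βω(u)=-2·1; sum ≡ 1  ⇒  -1.
(a,b)_17: α=-1, u≡6; β=0, v≡9 (mod 17); (6|17)=-1, (9|17)=+1; sign (−1)^0·-1^0·+1^-1 = +1.
(a,b)_∞: sgn(5083)=+, sgn(-13)=−, so +1.
(a,b)_7: α=-4, u≡2; β=-2, v≡2 (mod 7); (2|7)=+1, (2|7)=+1; sign (−1)^0·+1^-2·+1^-4 = +1.
(a,b)_31: α=4, u≡13; β=2, v≡8 (mod 31); (13|31)=-1, (8|31)=+1; sign (−1)^0·-1^2·+1^4 = +1.
(a,b)_23: α=5, u≡11; β=2, v≡19 (mod 23); (11|23)=-1, (19|23)=-1; sign (−1)^0·-1^2·-1^5 = -1.
(a,b)_13: α=3, u≡12; β=1, v≡3 (mod 13); (12|13)=+1, (3|13)=+1; sign (−1)^0·+1^1·+1^3 = +1.
(a,b)_3: α=-4, u≡1; β=-4, v≡2 (mod 3); (1|3)=+1, (2|3)=-1; sign (−1)^0·+1^-4·-1^-4 = +1.
Ram(5083, -13) = {2, 23}; no ℚ_2-point on the conic.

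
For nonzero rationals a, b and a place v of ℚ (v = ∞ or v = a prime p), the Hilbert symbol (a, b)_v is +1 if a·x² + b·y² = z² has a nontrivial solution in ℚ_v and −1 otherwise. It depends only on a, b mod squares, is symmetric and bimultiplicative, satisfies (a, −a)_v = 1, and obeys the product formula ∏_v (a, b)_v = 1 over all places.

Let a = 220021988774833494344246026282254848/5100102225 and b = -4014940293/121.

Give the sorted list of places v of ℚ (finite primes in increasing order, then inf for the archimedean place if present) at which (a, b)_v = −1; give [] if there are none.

[2, 11, 13, 19]

(a, b) ≡ (19778, -9104173) mod (ℚ^×)²; places V = {2, 3, 5, 7, 11, 13, 17, 19, 23, 29, 31, 41, ∞}.
(a,b)_17: α=2, u≡3; β=0, v≡5 (mod 17); (3|17)=-1, (5|17)=-1; sign (−1)^0·-1^0·-1^2 = +1.
(a,b)_31: α=3, u≡16; β=1, v≡26 (mod 31); (16|31)=+1, (26|31)=-1; sign (−1)^1·+1^1·-1^3 = +1.
(a,b)_2: α=9, β=0; u≡1, v≡3 (mod 8); ε(u)ε(v)=0·1, αω(v)=9·1, βω(u)=0·0; sum ≡ 1  ⇒  -1.
(a,b)_29: α=3, u≡26; β=1, v≡3 (mod 29); (26|29)=-1, (3|29)=-1; sign (−1)^0·-1^1·-1^3 = +1.
(a,b)_∞: sgn(19778)=+, sgn(-9104173)=−, so +1.
(a,b)_13: α=4, u≡5; β=1, v≡6 (mod 13); (5|13)=-1, (6|13)=-1; sign (−1)^0·-1^1·-1^4 = -1.
(a,b)_19: α=6, u≡3; β=1, v≡2 (mod 19); (3|19)=-1, (2|19)=-1; sign (−1)^0·-1^1·-1^6 = -1.
(a,b)_3: α=-6, u≡2; β=2, v≡2 (mod 3); (2|3)=-1, (2|3)=-1; sign (−1)^0·-1^2·-1^-6 = +1.
(a,b)_7: α=2, u≡6; β=2, v≡6 (mod 7); (6|7)=-1, (6|7)=-1; sign (−1)^0·-1^2·-1^2 = +1.
(a,b)_11: α=1, u≡3; β=-2, v≡10 (mod 11); (3|11)=+1, (10|11)=-1; sign (−1)^0·+1^-2·-1^1 = -1.
(a,b)_5: α=-2, u≡2; β=0, v≡2 (mod 5); (2|5)=-1, (2|5)=-1; sign (−1)^0·-1^0·-1^-2 = +1.
(a,b)_41: α=4, u≡2; β=1, v≡15 (mod 41); (2|41)=+1, (15|41)=-1; sign (−1)^0·+1^1·-1^4 = +1.
(a,b)_23: α=-4, u≡20; β=0, v≡6 (mod 23); (20|23)=-1, (6|23)=+1; sign (−1)^0·-1^0·+1^-4 = +1.
(19778, -9104173 / ℚ) ramifies at {2, 11, 13, 19}: a division algebra.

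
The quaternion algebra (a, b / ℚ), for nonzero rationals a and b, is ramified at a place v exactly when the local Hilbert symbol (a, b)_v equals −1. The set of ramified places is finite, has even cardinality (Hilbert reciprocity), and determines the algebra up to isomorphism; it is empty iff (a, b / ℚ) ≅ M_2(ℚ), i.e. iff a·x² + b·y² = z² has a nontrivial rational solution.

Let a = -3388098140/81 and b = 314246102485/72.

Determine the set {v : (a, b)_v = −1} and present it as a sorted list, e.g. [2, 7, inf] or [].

[5, 7, 37, 53]

Mod squares: a ≡ -17286215, b ≡ 4566170. Check v ∈ {∞, 2, 3, 5, 7, 37, 41, 43, 53}.
v=37: a=37^1·(≡1), b=37^1·(≡24) mod 37; (1|37)=+1, (24|37)=-1; (−1)^{1·1·18}·(+1)^1·(-1)^1 = -1.
v=3: a=3^-4·(≡1), b=3^-2·(≡2) mod 3; (1|3)=+1, (2|3)=-1; (−1)^{-4·-2·1}·(+1)^-2·(-1)^-4 = +1.
v=5: a=5^1·(≡2), b=5^1·(≡1) mod 5; (2|5)=-1, (1|5)=+1; (−1)^{1·1·2}·(-1)^1·(+1)^1 = -1.
v=7: a=7^2·(≡5), b=7^3·(≡4) mod 7; (5|7)=-1, (4|7)=+1; (−1)^{2·3·3}·(-1)^3·(+1)^2 = -1.
v=43: a=43^1·(≡42), b=43^1·(≡17) mod 43; (42|43)=-1, (17|43)=+1; (−1)^{1·1·21}·(-1)^1·(+1)^1 = +1.
v=∞: -17286215 < 0 and 4566170 > 0  ⇒  (a,b)_∞ = +1.
v=53: a=53^1·(≡49), b=53^2·(≡41) mod 53; (49|53)=+1, (41|53)=-1; (−1)^{1·2·26}·(+1)^2·(-1)^1 = -1.
v=41: a=41^1·(≡15), b=41^1·(≡30) mod 41; (15|41)=-1, (30|41)=-1; (−1)^{1·1·20}·(-1)^1·(-1)^1 = +1.
v=2: v_2(a)=2, v_2(b)=-3; units ≡ 1, 5 (mod 8); ε·ε+αω+βω = 0·0+2·1+-3·0 ≡ 0  ⇒  (a,b)_2 = +1.
(-17286215, 4566170 / ℚ) ramifies at {5, 7, 37, 53}: a division algebra.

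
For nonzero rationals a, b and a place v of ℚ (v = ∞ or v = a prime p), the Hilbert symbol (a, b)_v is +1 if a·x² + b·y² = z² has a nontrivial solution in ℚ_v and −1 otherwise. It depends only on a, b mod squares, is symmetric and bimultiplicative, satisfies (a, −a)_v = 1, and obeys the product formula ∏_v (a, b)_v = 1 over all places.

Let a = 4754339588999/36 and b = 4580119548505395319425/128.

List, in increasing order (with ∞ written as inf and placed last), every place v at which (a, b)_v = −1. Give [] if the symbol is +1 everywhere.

[3, 7, 13, 17]

Mod squares: a ≡ 4199, b ≡ 18354. Check v ∈ {∞, 2, 3, 5, 7, 11, 13, 17, 19, 23}.
v=5: a=5^0·(≡4), b=5^2·(≡4) mod 5; (4|5)=+1, (4|5)=+1; (−1)^{0·2·2}·(+1)^2·(+1)^0 = +1.
v=3: a=3^-2·(≡2), b=3^1·(≡1) mod 3; (2|3)=-1, (1|3)=+1; (−1)^{-2·1·1}·(-1)^1·(+1)^-2 = -1.
v=19: a=19^3·(≡18), b=19^5·(≡9) mod 19; (18|19)=-1, (9|19)=+1; (−1)^{3·5·9}·(-1)^5·(+1)^3 = +1.
v=23: a=23^2·(≡12), b=23^3·(≡12) mod 23; (12|23)=+1, (12|23)=+1; (−1)^{2·3·11}·(+1)^3·(+1)^2 = +1.
v=17: a=17^1·(≡9), b=17^2·(≡10) mod 17; (9|17)=+1, (10|17)=-1; (−1)^{1·2·8}·(+1)^2·(-1)^1 = -1.
v=11: a=11^2·(≡10), b=11^2·(≡10) mod 11; (10|11)=-1, (10|11)=-1; (−1)^{2·2·5}·(-1)^2·(-1)^2 = +1.
v=7: a=7^2·(≡3), b=7^3·(≡2) mod 7; (3|7)=-1, (2|7)=+1; (−1)^{2·3·3}·(-1)^3·(+1)^2 = -1.
v=∞: 4199 > 0 and 18354 > 0  ⇒  (a,b)_∞ = +1.
v=13: a=13^1·(≡8), b=13^2·(≡2) mod 13; (8|13)=-1, (2|13)=-1; (−1)^{1·2·6}·(-1)^2·(-1)^1 = -1.
v=2: v_2(a)=-2, v_2(b)=-7; units ≡ 7, 1 (mod 8); ε·ε+αω+βω = 1·0+-2·0+-7·0 ≡ 0  ⇒  (a,b)_2 = +1.
Ram(4199, 18354) = {3, 7, 13, 17}; no ℚ_3-point on the conic.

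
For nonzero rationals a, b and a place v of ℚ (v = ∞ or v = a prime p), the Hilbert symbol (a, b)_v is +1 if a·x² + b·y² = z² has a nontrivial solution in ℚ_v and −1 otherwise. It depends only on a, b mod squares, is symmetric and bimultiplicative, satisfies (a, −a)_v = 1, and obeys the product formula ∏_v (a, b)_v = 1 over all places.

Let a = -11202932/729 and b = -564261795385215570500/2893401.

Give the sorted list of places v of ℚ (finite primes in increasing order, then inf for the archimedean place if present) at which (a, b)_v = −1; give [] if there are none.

[2, 5, 17, 19, 29, inf]

(a, b) ≡ (-2800733, -5945) mod (ℚ^×)²; places V = {2, 3, 5, 7, 11, 13, 17, 19, 23, 29, 41, ∞}.
(a,b)_2: α=2, β=2; u≡3, v≡7 (mod 8); ε(u)ε(v)=1·1, αω(v)=2·0, βω(u)=2·1; sum ≡ 1  ⇒  -1.
(a,b)_5: α=0, u≡2; β=3, v≡1 (mod 5); (2|5)=-1, (1|5)=+1; sign (−1)^0·-1^3·+1^0 = -1.
(a,b)_17: α=1, u≡4; β=2, v≡5 (mod 17); (4|17)=+1, (5|17)=-1; sign (−1)^0·+1^2·-1^1 = -1.
(a,b)_∞: sgn(-2800733)=−, sgn(-5945)=−, so -1.
(a,b)_3: α=-6, u≡1; β=-10, v≡1 (mod 3); (1|3)=+1, (1|3)=+1; sign (−1)^0·+1^-10·+1^-6 = +1.
(a,b)_41: α=0, u≡33; β=1, v≡38 (mod 41); (33|41)=+1, (38|41)=-1; sign (−1)^0·+1^1·-1^0 = +1.
(a,b)_23: α=1, u≡15; β=2, v≡12 (mod 23); (15|23)=-1, (12|23)=+1; sign (−1)^0·-1^2·+1^1 = +1.
(a,b)_7: α=0, u≡1; β=-2, v≡6 (mod 7); (1|7)=+1, (6|7)=-1; sign (−1)^0·+1^-2·-1^0 = +1.
(a,b)_19: α=1, u≡8; β=2, v≡8 (mod 19); (8|19)=-1, (8|19)=-1; sign (−1)^0·-1^2·-1^1 = -1.
(a,b)_13: α=1, u≡6; β=2, v≡10 (mod 13); (6|13)=-1, (10|13)=+1; sign (−1)^0·-1^2·+1^1 = +1.
(a,b)_11: α=0, u≡6; β=2, v≡10 (mod 11); (6|11)=-1, (10|11)=-1; sign (−1)^0·-1^2·-1^0 = +1.
(a,b)_29: α=1, u≡22; β=3, v≡3 (mod 29); (22|29)=+1, (3|29)=-1; sign (−1)^0·+1^3·-1^1 = -1.
(-2800733, -5945 / ℚ) ramifies at {2, 5, 17, 19, 29, ∞}: a division algebra.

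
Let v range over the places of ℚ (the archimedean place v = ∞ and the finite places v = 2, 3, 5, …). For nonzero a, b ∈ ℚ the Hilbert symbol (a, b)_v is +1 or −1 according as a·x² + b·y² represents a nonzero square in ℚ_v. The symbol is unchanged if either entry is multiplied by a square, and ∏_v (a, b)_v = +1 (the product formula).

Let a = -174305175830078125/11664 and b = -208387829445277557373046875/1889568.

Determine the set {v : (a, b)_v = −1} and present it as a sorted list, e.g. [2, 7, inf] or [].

[2, 5, 7, 31, 41, inf]

Mod squares: a ≡ -205, b ≡ -18662. Check v ∈ {∞, 2, 3, 5, 7, 31, 41, 43}.
v=3: a=3^-6·(≡2), b=3^-10·(≡1) mod 3; (2|3)=-1, (1|3)=+1; (−1)^{-6·-10·1}·(-1)^-10·(+1)^-6 = +1.
v=∞: -205 < 0 and -18662 < 0  ⇒  (a,b)_∞ = -1.
v=41: a=41^1·(≡21), b=41^2·(≡28) mod 41; (21|41)=+1, (28|41)=-1; (−1)^{1·2·20}·(+1)^2·(-1)^1 = -1.
v=7: a=7^2·(≡3), b=7^3·(≡1) mod 7; (3|7)=-1, (1|7)=+1; (−1)^{2·3·3}·(-1)^3·(+1)^2 = -1.
v=31: a=31^2·(≡3), b=31^3·(≡10) mod 31; (3|31)=-1, (10|31)=+1; (−1)^{2·3·15}·(-1)^3·(+1)^2 = -1.
v=2: v_2(a)=-4, v_2(b)=-5; units ≡ 3, 5 (mod 8); ε·ε+αω+βω = 1·0+-4·1+-5·1 ≡ 1  ⇒  (a,b)_2 = -1.
v=43: a=43^2·(≡13), b=43^3·(≡39) mod 43; (13|43)=+1, (39|43)=-1; (−1)^{2·3·21}·(+1)^3·(-1)^2 = +1.
v=5: a=5^11·(≡1), b=5^16·(≡3) mod 5; (1|5)=+1, (3|5)=-1; (−1)^{11·16·2}·(+1)^16·(-1)^11 = -1.
(-205, -18662 / ℚ) ramifies at {2, 5, 7, 31, 41, ∞}: a division algebra.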